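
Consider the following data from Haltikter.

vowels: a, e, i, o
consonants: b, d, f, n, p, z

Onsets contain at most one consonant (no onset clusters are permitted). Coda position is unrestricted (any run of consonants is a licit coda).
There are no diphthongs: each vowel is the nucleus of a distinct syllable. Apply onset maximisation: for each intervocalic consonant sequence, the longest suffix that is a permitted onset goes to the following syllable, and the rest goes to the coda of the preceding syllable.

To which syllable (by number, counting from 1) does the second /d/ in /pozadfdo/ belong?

The vowels are o, a, o — 3 nuclei, so 3 syllables.
V1 /o/ – V2 /a/: /z/ → onset of the next syllable (single consonants are always licit onsets).
V2 /a/ – V3 /o/: cluster /dfd/ — the longest permitted-onset suffix is /d/; onset = /d/, preceding coda = /df/.
Syllabification: po.zadf.do.
The second /d/ is in the onset of syllable 3 (/do/).

3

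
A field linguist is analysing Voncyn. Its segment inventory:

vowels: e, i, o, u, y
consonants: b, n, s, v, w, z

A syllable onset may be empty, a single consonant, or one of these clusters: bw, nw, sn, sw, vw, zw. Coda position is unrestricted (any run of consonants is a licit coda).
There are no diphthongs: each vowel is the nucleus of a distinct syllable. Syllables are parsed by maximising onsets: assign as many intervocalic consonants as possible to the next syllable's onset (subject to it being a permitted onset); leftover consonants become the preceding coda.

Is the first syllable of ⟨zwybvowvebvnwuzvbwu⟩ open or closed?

Vowels present: y, o, e, u, u; each is a nucleus, giving 5 syllables.
σ1/σ2 boundary: /bv/ — longest licit onset from the right is /v/, leaving /b/ as coda.
σ2/σ3 boundary: cluster /wv/ — the longest permitted-onset suffix is /v/; onset = /v/, preceding coda = /w/.
σ3/σ4 boundary: /bvnw/ — longest licit onset from the right is /nw/, leaving /bv/ as coda.
σ4/σ5 boundary: cluster /zvbw/ — the longest permitted-onset suffix is /bw/; onset = /bw/, preceding coda = /zv/.
Putting it together: zwyb.vow.vebv.nwuzv.bwu.
Syllable 1 is /zwyb/ with coda /b/, so it is closed.

closed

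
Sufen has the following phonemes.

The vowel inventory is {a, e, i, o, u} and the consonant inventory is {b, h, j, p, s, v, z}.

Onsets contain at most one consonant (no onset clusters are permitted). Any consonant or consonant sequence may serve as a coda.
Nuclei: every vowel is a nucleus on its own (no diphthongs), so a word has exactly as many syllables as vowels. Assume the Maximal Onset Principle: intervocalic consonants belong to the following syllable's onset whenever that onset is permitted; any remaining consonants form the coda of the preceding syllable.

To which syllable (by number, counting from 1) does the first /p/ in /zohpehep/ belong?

2

The vowels are o, e, e — 3 nuclei, so 3 syllables.
σ1/σ2 boundary: /hp/ splits as /h/ + /p/ (/p/ is the longest suffix that is a licit onset).
σ2/σ3 boundary: /h/ is a single consonant, so it becomes the next onset.
Syllabification: zoh.pe.hep.
The first /p/ is in the onset of syllable 2 (/pe/).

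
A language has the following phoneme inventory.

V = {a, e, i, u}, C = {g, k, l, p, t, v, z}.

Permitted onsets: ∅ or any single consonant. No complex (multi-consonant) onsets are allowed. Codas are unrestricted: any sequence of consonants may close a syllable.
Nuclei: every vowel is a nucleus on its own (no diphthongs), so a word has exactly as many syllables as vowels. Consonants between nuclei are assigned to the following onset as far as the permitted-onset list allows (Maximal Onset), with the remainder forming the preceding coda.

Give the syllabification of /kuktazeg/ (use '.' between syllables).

kuk.ta.zeg

Vowels present: u, a, e; each is a nucleus, giving 3 syllables.
V1 /u/ – V2 /a/: cluster /kt/ — the longest permitted-onset suffix is /t/; onset = /t/, preceding coda = /k/.
V2 /a/ – V3 /e/: just /z/ — single C goes to the following onset.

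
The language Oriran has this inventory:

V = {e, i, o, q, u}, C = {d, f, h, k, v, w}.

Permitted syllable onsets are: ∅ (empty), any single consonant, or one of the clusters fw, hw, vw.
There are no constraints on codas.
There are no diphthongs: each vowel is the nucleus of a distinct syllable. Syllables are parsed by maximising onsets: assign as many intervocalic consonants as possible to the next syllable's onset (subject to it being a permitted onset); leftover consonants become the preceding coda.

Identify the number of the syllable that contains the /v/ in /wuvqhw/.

Vowels present: u, q; each is a nucleus, giving 2 syllables.
/u…q/ gap (V1→V2): just /v/ — single C goes to the following onset.
So the parse is wu.vqhw.
The /v/ is in the onset of syllable 2 (/vqhw/).

2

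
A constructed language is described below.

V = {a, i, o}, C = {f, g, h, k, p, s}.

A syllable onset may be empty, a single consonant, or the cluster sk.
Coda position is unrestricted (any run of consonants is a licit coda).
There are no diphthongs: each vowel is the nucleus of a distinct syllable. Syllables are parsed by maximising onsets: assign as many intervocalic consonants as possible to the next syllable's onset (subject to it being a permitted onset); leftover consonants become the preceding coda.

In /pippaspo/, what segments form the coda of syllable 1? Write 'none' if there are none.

Nuclei (vowels): i, a, o → 3 syllables.
V1 /i/ – V2 /a/: /pp/ — longest licit onset from the right is /p/, leaving /p/ as coda.
V2 /a/ – V3 /o/: /sp/; trying suffixes from longest down, /p/ is the first permitted one, so coda /s/ | onset /p/.
So the parse is pip.pas.po.
Syllable 1 is /pip/: onset /p/, nucleus /i/, coda /p/.

p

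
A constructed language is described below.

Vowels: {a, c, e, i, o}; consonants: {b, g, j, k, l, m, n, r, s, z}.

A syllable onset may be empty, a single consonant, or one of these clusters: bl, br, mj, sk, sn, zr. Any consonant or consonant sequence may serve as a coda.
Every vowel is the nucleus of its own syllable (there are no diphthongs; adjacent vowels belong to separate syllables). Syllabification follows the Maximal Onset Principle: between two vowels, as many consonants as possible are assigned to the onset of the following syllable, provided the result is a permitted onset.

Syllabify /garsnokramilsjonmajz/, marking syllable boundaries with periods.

gar.snok.ra.mils.jon.majz

The vowels are a, o, a, i, o, a — 6 nuclei, so 6 syllables.
V1 /a/ – V2 /o/: cluster /rsn/ — the longest permitted-onset suffix is /sn/; onset = /sn/, preceding coda = /r/.
V2 /o/ – V3 /a/: /kr/ splits as /k/ + /r/ (/r/ is the longest suffix that is a licit onset).
V3 /a/ – V4 /i/: just /m/ — single C goes to the following onset.
V4 /i/ – V5 /o/: /lsj/; trying suffixes from longest down, /j/ is the first permitted one, so coda /ls/ | onset /j/.
V5 /o/ – V6 /a/: /nm/; trying suffixes from longest down, /m/ is the first permitted one, so coda /n/ | onset /m/.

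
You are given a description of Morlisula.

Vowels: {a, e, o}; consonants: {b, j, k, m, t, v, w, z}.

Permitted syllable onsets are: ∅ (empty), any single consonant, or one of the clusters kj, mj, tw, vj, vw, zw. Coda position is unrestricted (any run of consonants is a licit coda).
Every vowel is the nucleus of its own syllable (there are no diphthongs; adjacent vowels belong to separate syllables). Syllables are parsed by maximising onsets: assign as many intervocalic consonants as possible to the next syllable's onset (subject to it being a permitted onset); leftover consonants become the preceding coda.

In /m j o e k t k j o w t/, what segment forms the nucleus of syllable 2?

The vowels are o, e, o — 3 nuclei, so 3 syllables.
The second nucleus (vowel 2 from the left) is /e/.

e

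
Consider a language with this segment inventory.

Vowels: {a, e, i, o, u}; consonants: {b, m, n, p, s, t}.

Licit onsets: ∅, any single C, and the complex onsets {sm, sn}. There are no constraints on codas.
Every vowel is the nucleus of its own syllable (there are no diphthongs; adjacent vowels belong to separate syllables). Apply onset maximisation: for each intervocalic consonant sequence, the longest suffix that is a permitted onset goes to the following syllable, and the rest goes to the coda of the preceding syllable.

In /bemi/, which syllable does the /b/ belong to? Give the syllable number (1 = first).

Nuclei (vowels): e, i → 2 syllables.
σ1/σ2 boundary: /m/ → onset of the next syllable (single consonants are always licit onsets).
Result: be.mi.
The /b/ is in the onset of syllable 1 (/be/).

1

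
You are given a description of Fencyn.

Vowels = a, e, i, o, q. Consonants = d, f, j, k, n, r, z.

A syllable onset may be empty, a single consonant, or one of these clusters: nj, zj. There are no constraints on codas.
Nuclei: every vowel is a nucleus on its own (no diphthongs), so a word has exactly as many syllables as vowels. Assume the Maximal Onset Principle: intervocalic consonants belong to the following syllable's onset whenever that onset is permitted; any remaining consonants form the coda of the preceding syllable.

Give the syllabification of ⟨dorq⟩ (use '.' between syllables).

do.rq

The vowels are o, q — 2 nuclei, so 2 syllables.
σ1/σ2 boundary: just /r/ — single C goes to the following onset.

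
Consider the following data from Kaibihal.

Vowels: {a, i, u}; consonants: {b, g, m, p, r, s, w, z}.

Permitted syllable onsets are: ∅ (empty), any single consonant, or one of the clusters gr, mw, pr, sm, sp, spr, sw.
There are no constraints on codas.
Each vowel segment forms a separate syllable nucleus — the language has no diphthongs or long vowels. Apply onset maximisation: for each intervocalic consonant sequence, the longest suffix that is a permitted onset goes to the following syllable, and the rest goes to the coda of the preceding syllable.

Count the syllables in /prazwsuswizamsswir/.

5

Nuclei (vowels): a, u, i, a, i → 5 syllables.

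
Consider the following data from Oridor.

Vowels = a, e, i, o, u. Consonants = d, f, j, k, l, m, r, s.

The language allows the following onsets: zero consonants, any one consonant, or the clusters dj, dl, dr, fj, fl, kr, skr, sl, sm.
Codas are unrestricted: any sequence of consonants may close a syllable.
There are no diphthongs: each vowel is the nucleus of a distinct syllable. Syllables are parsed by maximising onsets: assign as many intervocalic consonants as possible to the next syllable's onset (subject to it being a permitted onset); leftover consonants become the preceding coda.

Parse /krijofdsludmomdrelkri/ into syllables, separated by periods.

The vowels are i, o, u, o, e, i — 6 nuclei, so 6 syllables.
σ1/σ2 boundary: /j/ → onset of the next syllable (single consonants are always licit onsets).
σ2/σ3 boundary: /fdsl/ splits as /fd/ + /sl/ (/sl/ is the longest suffix that is a licit onset).
σ3/σ4 boundary: cluster /dm/ — the longest permitted-onset suffix is /m/; onset = /m/, preceding coda = /d/.
σ4/σ5 boundary: /mdr/; trying suffixes from longest down, /dr/ is the first permitted one, so coda /m/ | onset /dr/.
σ5/σ6 boundary: cluster /lkr/ — the longest permitted-onset suffix is /kr/; onset = /kr/, preceding coda = /l/.

kri.jofd.slud.mom.drel.kri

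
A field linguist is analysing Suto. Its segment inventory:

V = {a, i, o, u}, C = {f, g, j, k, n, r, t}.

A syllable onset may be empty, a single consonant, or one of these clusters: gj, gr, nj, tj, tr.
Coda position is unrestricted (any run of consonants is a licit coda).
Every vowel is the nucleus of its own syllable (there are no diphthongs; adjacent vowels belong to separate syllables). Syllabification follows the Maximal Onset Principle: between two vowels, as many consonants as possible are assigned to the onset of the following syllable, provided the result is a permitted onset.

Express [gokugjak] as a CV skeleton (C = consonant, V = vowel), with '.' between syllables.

CV.CV.CCVC

The vowels are o, u, a — 3 nuclei, so 3 syllables.
/o…u/ gap (V1→V2): /k/ → onset of the next syllable (single consonants are always licit onsets).
/u…a/ gap (V2→V3): cluster /gj/ — /gj/ is itself a permitted onset, so the whole cluster goes right; preceding coda = ∅.
Syllabification: go.ku.gjak.
Mapping each syllable to C/V: /go/ → CV, /ku/ → CV, /gjak/ → CCVC.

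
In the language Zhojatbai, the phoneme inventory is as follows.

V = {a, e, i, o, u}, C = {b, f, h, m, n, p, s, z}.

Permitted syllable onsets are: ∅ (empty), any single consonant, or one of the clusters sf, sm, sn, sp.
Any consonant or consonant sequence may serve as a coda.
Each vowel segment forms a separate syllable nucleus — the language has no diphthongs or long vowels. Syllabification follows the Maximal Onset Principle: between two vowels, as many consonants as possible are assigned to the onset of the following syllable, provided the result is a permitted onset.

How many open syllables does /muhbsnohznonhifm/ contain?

0

Nuclei (vowels): u, o, o, i → 4 syllables.
/u…o/ gap (V1→V2): /hbsn/; trying suffixes from longest down, /sn/ is the first permitted one, so coda /hb/ | onset /sn/.
/o…o/ gap (V2→V3): /hzn/ splits as /hz/ + /n/ (/n/ is the longest suffix that is a licit onset).
/o…i/ gap (V3→V4): /nh/ splits as /n/ + /h/ (/h/ is the longest suffix that is a licit onset).
So the parse is muhb.snohz.non.hifm.
Classifying each syllable: /muhb/ (closed), /snohz/ (closed), /non/ (closed), /hifm/ (closed).
Open syllables: 0.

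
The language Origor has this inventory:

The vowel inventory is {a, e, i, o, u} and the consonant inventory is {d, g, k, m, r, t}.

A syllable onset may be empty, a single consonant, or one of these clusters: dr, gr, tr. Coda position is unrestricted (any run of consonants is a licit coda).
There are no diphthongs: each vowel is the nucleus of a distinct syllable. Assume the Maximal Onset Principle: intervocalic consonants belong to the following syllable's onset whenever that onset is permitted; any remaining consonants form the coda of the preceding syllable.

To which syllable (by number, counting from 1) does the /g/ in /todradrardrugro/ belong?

Nuclei (vowels): o, a, a, u, o → 5 syllables.
Between /o/ (V1) and /a/ (V2): /dr/ — entire cluster is a permitted onset → onset /dr/, coda ∅.
Between /a/ (V2) and /a/ (V3): /dr/ — entire cluster is a permitted onset → onset /dr/, coda ∅.
Between /a/ (V3) and /u/ (V4): /rdr/ — longest licit onset from the right is /dr/, leaving /r/ as coda.
Between /u/ (V4) and /o/ (V5): cluster /gr/ — /gr/ is itself a permitted onset, so the whole cluster goes right; preceding coda = ∅.
Putting it together: to.dra.drar.dru.gro.
The /g/ is in the onset of syllable 5 (/gro/).

5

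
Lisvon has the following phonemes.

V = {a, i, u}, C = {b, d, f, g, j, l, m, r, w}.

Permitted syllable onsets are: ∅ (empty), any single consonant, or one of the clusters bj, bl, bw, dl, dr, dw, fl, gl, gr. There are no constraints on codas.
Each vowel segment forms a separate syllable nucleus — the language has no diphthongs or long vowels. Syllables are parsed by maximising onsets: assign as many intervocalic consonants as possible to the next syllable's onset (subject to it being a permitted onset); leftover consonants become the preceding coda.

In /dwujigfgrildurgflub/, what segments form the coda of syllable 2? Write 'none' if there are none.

The vowels are u, i, i, u, u — 5 nuclei, so 5 syllables.
/u…i/ gap (V1→V2): /j/ → onset of the next syllable (single consonants are always licit onsets).
/i…i/ gap (V2→V3): /gfgr/ splits as /gf/ + /gr/ (/gr/ is the longest suffix that is a licit onset).
/i…u/ gap (V3→V4): /ld/ — longest licit onset from the right is /d/, leaving /l/ as coda.
/u…u/ gap (V4→V5): /rgfl/; trying suffixes from longest down, /fl/ is the first permitted one, so coda /rg/ | onset /fl/.
Syllabification: dwu.jigf.gril.durg.flub.
Syllable 2 is /jigf/: onset /j/, nucleus /i/, coda /gf/.

gf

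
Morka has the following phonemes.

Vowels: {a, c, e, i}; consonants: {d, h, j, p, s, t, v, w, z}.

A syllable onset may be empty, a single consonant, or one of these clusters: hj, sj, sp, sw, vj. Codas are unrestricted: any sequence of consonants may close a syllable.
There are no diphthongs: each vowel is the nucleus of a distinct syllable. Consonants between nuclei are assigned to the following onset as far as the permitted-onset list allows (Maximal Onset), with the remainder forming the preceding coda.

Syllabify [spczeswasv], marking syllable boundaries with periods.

Nuclei (vowels): c, e, a → 3 syllables.
σ1/σ2 boundary: /z/ → onset of the next syllable (single consonants are always licit onsets).
σ2/σ3 boundary: /sw/ is a licit onset in full, so it all attaches to the next syllable.

spc.ze.swasv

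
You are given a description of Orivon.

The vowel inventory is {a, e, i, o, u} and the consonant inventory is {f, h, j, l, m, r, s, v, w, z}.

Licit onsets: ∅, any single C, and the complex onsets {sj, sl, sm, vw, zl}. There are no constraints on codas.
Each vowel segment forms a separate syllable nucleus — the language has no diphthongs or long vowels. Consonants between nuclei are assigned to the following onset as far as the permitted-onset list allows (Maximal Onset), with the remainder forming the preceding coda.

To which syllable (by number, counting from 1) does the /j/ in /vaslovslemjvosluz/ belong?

3

Nuclei (vowels): a, o, e, o, u → 5 syllables.
Between /a/ (V1) and /o/ (V2): cluster /sl/ — /sl/ is itself a permitted onset, so the whole cluster goes right; preceding coda = ∅.
Between /o/ (V2) and /e/ (V3): cluster /vsl/ — the longest permitted-onset suffix is /sl/; onset = /sl/, preceding coda = /v/.
Between /e/ (V3) and /o/ (V4): cluster /mjv/ — the longest permitted-onset suffix is /v/; onset = /v/, preceding coda = /mj/.
Between /o/ (V4) and /u/ (V5): /sl/ — entire cluster is a permitted onset → onset /sl/, coda ∅.
Result: va.slov.slemj.vo.sluz.
The /j/ is in the coda of syllable 3 (/slemj/).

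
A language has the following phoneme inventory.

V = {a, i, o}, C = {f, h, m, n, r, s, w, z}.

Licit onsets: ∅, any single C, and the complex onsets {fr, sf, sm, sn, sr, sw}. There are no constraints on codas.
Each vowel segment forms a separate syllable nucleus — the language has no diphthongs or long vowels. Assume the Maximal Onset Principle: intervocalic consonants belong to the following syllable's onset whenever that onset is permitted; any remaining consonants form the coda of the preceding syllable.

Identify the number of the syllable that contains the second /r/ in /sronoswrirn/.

3

Vowels present: o, o, i; each is a nucleus, giving 3 syllables.
V1 /o/ – V2 /o/: /n/ is a single consonant, so it becomes the next onset.
V2 /o/ – V3 /i/: /swr/; trying suffixes from longest down, /r/ is the first permitted one, so coda /sw/ | onset /r/.
So the parse is sro.nosw.rirn.
The second /r/ is in the onset of syllable 3 (/rirn/).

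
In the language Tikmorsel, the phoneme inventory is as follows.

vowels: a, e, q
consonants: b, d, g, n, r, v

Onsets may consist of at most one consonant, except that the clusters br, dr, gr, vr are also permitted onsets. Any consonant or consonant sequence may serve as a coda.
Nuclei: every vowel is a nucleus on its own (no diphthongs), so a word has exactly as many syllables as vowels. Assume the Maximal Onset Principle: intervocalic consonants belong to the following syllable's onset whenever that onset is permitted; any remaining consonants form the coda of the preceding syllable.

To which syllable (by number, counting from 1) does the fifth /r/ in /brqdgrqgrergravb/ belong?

Vowels present: q, q, e, a; each is a nucleus, giving 4 syllables.
σ1/σ2 boundary: /dgr/ — longest licit onset from the right is /gr/, leaving /d/ as coda.
σ2/σ3 boundary: /gr/ is a licit onset in full, so it all attaches to the next syllable.
σ3/σ4 boundary: cluster /rgr/ — the longest permitted-onset suffix is /gr/; onset = /gr/, preceding coda = /r/.
So the parse is brqd.grq.grer.gravb.
The fifth /r/ is in the onset of syllable 4 (/gravb/).

4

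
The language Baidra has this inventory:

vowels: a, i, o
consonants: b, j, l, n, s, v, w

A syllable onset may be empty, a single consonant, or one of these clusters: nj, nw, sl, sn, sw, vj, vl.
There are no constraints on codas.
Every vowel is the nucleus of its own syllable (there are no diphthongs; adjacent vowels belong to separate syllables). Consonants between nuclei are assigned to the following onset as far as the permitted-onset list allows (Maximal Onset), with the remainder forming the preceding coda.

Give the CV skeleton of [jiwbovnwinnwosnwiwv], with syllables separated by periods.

CVC.CVC.CCVC.CCVC.CCVCC

The vowels are i, o, i, o, i — 5 nuclei, so 5 syllables.
Between /i/ (V1) and /o/ (V2): /wb/ — longest licit onset from the right is /b/, leaving /w/ as coda.
Between /o/ (V2) and /i/ (V3): /vnw/; trying suffixes from longest down, /nw/ is the first permitted one, so coda /v/ | onset /nw/.
Between /i/ (V3) and /o/ (V4): /nnw/ splits as /n/ + /nw/ (/nw/ is the longest suffix that is a licit onset).
Between /o/ (V4) and /i/ (V5): /snw/ splits as /s/ + /nw/ (/nw/ is the longest suffix that is a licit onset).
Putting it together: jiw.bov.nwin.nwos.nwiwv.
Mapping each syllable to C/V: /jiw/ → CVC, /bov/ → CVC, /nwin/ → CCVC, /nwos/ → CCVC, /nwiwv/ → CCVCC.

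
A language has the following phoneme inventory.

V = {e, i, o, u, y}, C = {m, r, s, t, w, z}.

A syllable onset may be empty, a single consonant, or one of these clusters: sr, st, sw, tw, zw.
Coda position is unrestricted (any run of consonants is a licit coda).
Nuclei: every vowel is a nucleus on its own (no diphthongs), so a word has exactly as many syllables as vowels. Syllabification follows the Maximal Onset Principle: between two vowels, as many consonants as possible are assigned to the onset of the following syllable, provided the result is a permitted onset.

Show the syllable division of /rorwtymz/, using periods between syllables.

The vowels are o, y — 2 nuclei, so 2 syllables.
Between /o/ (V1) and /y/ (V2): cluster /rwt/ — the longest permitted-onset suffix is /t/; onset = /t/, preceding coda = /rw/.

rorw.tymz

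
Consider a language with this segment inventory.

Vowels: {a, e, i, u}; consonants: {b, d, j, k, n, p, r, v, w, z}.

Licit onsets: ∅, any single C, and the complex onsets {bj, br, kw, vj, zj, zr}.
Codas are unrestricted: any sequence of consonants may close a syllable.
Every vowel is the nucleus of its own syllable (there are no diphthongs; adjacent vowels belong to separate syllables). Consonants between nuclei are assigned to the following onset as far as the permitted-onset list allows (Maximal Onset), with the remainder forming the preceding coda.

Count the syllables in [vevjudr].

2

The vowels are e, u — 2 nuclei, so 2 syllables.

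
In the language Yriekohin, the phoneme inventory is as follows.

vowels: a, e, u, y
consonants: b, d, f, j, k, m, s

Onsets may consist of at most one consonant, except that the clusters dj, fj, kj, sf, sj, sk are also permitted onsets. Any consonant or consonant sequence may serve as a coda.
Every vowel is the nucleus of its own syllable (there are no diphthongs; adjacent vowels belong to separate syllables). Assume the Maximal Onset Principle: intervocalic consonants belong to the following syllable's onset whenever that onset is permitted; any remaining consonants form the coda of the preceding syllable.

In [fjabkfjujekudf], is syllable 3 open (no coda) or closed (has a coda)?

open

Vowels present: a, u, e, u; each is a nucleus, giving 4 syllables.
/a…u/ gap (V1→V2): cluster /bkfj/ — the longest permitted-onset suffix is /fj/; onset = /fj/, preceding coda = /bk/.
/u…e/ gap (V2→V3): /j/ is a single consonant, so it becomes the next onset.
/e…u/ gap (V3→V4): just /k/ — single C goes to the following onset.
Result: fjabk.fju.je.kudf.
Syllable 3 is /je/; it ends in its nucleus with no coda, so it is open.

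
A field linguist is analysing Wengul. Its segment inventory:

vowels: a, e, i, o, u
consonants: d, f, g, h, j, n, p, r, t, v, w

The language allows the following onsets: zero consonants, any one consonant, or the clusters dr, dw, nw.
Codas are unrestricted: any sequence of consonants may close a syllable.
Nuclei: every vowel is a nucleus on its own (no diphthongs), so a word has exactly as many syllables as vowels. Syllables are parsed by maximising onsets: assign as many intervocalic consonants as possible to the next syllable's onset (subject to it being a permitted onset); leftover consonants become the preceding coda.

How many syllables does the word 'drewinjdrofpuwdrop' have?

Nuclei (vowels): e, i, o, u, o → 5 syllables.

5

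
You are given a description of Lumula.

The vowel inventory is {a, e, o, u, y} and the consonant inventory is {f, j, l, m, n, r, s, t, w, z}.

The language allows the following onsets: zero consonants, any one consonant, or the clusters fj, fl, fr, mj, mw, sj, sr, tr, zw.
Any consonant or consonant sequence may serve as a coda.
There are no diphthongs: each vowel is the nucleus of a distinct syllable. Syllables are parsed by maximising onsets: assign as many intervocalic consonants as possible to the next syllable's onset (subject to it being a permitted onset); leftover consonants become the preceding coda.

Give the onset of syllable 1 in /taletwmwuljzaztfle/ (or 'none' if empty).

Nuclei (vowels): a, e, u, a, e → 5 syllables.
V1 /a/ – V2 /e/: /l/ is a single consonant, so it becomes the next onset.
V2 /e/ – V3 /u/: cluster /twmw/ — the longest permitted-onset suffix is /mw/; onset = /mw/, preceding coda = /tw/.
V3 /u/ – V4 /a/: /ljz/ — longest licit onset from the right is /z/, leaving /lj/ as coda.
V4 /a/ – V5 /e/: /ztfl/; trying suffixes from longest down, /fl/ is the first permitted one, so coda /zt/ | onset /fl/.
Result: ta.letw.mwulj.zazt.fle.
Syllable 1 is /ta/: onset /t/, nucleus /a/, coda ∅.

t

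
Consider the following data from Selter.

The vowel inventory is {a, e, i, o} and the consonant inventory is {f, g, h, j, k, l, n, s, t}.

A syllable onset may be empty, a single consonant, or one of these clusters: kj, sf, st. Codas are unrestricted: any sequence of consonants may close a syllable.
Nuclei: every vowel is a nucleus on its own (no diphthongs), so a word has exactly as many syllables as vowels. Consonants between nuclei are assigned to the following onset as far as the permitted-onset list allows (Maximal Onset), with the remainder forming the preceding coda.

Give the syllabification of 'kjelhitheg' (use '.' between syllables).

Nuclei (vowels): e, i, e → 3 syllables.
σ1/σ2 boundary: cluster /lh/ — the longest permitted-onset suffix is /h/; onset = /h/, preceding coda = /l/.
σ2/σ3 boundary: cluster /th/ — the longest permitted-onset suffix is /h/; onset = /h/, preceding coda = /t/.

kjel.hit.heg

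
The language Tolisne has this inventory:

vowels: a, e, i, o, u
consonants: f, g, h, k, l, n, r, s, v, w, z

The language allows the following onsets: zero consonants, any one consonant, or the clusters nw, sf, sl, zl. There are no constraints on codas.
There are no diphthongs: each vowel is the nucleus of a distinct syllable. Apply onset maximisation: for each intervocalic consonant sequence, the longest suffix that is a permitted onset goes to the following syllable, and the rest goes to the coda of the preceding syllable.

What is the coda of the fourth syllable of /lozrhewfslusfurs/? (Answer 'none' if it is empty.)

rs

The vowels are o, e, u, u — 4 nuclei, so 4 syllables.
σ1/σ2 boundary: /zrh/; trying suffixes from longest down, /h/ is the first permitted one, so coda /zr/ | onset /h/.
σ2/σ3 boundary: /wfsl/; trying suffixes from longest down, /sl/ is the first permitted one, so coda /wf/ | onset /sl/.
σ3/σ4 boundary: cluster /sf/ — /sf/ is itself a permitted onset, so the whole cluster goes right; preceding coda = ∅.
So the parse is lozr.hewf.slu.sfurs.
Syllable 4 is /sfurs/: onset /sf/, nucleus /u/, coda /rs/.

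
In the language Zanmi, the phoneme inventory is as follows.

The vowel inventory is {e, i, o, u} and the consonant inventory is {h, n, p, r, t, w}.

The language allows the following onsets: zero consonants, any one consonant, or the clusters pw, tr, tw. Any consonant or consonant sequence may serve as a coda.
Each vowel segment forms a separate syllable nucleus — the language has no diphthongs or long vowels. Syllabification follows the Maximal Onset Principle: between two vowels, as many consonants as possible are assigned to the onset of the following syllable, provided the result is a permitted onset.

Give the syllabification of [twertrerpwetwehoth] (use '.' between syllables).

twer.trer.pwe.twe.hoth

Vowels present: e, e, e, e, o; each is a nucleus, giving 5 syllables.
/e…e/ gap (V1→V2): /rtr/ splits as /r/ + /tr/ (/tr/ is the longest suffix that is a licit onset).
/e…e/ gap (V2→V3): /rpw/; trying suffixes from longest down, /pw/ is the first permitted one, so coda /r/ | onset /pw/.
/e…e/ gap (V3→V4): cluster /tw/ — /tw/ is itself a permitted onset, so the whole cluster goes right; preceding coda = ∅.
/e…o/ gap (V4→V5): /h/ is a single consonant, so it becomes the next onset.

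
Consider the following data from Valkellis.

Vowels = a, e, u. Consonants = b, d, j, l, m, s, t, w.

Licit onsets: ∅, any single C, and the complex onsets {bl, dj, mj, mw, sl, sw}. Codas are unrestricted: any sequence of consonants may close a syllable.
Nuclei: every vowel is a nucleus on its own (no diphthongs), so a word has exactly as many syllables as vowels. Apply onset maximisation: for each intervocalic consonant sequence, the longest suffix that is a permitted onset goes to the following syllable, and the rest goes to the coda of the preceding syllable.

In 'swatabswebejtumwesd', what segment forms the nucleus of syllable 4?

e

Vowels present: a, a, e, e, u, e; each is a nucleus, giving 6 syllables.
The fourth nucleus (vowel 4 from the left) is /e/.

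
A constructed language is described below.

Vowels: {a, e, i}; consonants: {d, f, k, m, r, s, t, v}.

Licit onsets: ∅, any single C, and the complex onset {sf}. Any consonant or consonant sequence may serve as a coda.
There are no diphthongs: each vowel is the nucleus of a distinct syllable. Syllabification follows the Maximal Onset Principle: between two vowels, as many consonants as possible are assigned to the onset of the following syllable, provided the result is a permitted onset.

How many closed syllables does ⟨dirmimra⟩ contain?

2

Nuclei (vowels): i, i, a → 3 syllables.
σ1/σ2 boundary: /rm/; trying suffixes from longest down, /m/ is the first permitted one, so coda /r/ | onset /m/.
σ2/σ3 boundary: cluster /mr/ — the longest permitted-onset suffix is /r/; onset = /r/, preceding coda = /m/.
So the parse is dir.mim.ra.
Classifying each syllable: /dir/ (closed), /mim/ (closed), /ra/ (open).
Closed syllables: 2.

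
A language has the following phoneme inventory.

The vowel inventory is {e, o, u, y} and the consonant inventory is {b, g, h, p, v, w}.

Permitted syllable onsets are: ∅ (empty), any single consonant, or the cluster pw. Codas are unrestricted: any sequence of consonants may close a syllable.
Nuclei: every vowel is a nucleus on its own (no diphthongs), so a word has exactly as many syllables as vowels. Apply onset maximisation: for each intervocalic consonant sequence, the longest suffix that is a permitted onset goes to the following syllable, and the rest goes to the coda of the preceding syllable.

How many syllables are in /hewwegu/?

3

The vowels are e, e, u — 3 nuclei, so 3 syllables.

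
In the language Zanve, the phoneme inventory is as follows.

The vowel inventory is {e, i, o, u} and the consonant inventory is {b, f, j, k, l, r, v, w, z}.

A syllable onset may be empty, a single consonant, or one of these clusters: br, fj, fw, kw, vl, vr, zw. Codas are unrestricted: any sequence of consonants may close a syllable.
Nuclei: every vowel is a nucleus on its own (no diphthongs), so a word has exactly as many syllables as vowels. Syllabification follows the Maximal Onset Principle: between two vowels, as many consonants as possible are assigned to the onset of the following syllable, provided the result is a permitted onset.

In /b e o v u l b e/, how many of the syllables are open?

3

Nuclei (vowels): e, o, u, e → 4 syllables.
Between /e/ (V1) and /o/ (V2): hiatus — the boundary sits between the two vowels.
Between /o/ (V2) and /u/ (V3): just /v/ — single C goes to the following onset.
Between /u/ (V3) and /e/ (V4): cluster /lb/ — the longest permitted-onset suffix is /b/; onset = /b/, preceding coda = /l/.
So the parse is be.o.vul.be.
Classifying each syllable: /be/ (open), /o/ (open), /vul/ (closed), /be/ (open).
Open syllables: 3.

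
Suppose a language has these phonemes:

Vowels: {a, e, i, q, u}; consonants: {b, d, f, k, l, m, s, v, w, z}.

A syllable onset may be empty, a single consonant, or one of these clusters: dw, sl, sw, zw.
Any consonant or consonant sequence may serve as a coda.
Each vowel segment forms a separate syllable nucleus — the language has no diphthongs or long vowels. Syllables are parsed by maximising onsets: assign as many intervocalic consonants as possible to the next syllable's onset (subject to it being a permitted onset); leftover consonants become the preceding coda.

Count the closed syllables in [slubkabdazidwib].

Vowels present: u, a, a, i, i; each is a nucleus, giving 5 syllables.
σ1/σ2 boundary: /bk/ splits as /b/ + /k/ (/k/ is the longest suffix that is a licit onset).
σ2/σ3 boundary: /bd/ splits as /b/ + /d/ (/d/ is the longest suffix that is a licit onset).
σ3/σ4 boundary: /z/ is a single consonant, so it becomes the next onset.
σ4/σ5 boundary: /dw/ — entire cluster is a permitted onset → onset /dw/, coda ∅.
Syllabification: slub.kab.da.zi.dwib.
Classifying each syllable: /slub/ (closed), /kab/ (closed), /da/ (open), /zi/ (open), /dwib/ (closed).
Closed syllables: 3.

3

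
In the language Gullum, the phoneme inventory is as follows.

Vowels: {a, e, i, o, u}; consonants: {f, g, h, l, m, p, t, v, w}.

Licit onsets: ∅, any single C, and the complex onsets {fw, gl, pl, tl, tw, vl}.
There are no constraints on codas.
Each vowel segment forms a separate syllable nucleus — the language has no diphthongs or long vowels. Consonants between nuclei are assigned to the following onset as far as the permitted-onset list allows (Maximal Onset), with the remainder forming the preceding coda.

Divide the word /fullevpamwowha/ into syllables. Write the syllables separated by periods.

The vowels are u, e, a, o, a — 5 nuclei, so 5 syllables.
Between /u/ (V1) and /e/ (V2): /ll/ — longest licit onset from the right is /l/, leaving /l/ as coda.
Between /e/ (V2) and /a/ (V3): cluster /vp/ — the longest permitted-onset suffix is /p/; onset = /p/, preceding coda = /v/.
Between /a/ (V3) and /o/ (V4): /mw/; trying suffixes from longest down, /w/ is the first permitted one, so coda /m/ | onset /w/.
Between /o/ (V4) and /a/ (V5): /wh/ splits as /w/ + /h/ (/h/ is the longest suffix that is a licit onset).

ful.lev.pam.wow.ha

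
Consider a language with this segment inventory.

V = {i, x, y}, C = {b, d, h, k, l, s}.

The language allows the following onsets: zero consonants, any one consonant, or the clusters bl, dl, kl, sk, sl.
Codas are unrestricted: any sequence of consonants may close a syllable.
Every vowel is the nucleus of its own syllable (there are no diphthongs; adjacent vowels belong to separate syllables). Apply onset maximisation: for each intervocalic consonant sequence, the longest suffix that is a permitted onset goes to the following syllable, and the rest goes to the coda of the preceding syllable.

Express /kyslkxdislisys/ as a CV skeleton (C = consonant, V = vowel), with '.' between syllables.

Vowels present: y, x, i, i, y; each is a nucleus, giving 5 syllables.
/y…x/ gap (V1→V2): /slk/; trying suffixes from longest down, /k/ is the first permitted one, so coda /sl/ | onset /k/.
/x…i/ gap (V2→V3): /d/ is a single consonant, so it becomes the next onset.
/i…i/ gap (V3→V4): cluster /sl/ — /sl/ is itself a permitted onset, so the whole cluster goes right; preceding coda = ∅.
/i…y/ gap (V4→V5): /s/ → onset of the next syllable (single consonants are always licit onsets).
Syllabification: kysl.kx.di.sli.sys.
Mapping each syllable to C/V: /kysl/ → CVCC, /kx/ → CV, /di/ → CV, /sli/ → CCV, /sys/ → CVC.

CVCC.CV.CV.CCV.CVC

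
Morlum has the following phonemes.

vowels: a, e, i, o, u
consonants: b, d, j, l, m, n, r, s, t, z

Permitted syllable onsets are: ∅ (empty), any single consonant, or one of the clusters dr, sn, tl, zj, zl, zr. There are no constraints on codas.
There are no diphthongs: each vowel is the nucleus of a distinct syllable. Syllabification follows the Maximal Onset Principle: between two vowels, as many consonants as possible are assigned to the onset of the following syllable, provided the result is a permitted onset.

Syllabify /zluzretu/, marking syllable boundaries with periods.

zlu.zre.tu

Vowels present: u, e, u; each is a nucleus, giving 3 syllables.
V1 /u/ – V2 /e/: cluster /zr/ — /zr/ is itself a permitted onset, so the whole cluster goes right; preceding coda = ∅.
V2 /e/ – V3 /u/: /t/ is a single consonant, so it becomes the next onset.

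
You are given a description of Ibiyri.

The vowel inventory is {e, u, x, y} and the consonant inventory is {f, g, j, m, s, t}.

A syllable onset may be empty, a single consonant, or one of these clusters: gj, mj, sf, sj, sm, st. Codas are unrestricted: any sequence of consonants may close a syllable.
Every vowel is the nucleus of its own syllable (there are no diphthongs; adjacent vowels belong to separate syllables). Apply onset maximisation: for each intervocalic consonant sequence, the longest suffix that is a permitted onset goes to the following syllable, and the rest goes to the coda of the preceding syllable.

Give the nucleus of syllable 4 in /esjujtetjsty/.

y

Nuclei (vowels): e, u, e, y → 4 syllables.
The fourth nucleus (vowel 4 from the left) is /y/.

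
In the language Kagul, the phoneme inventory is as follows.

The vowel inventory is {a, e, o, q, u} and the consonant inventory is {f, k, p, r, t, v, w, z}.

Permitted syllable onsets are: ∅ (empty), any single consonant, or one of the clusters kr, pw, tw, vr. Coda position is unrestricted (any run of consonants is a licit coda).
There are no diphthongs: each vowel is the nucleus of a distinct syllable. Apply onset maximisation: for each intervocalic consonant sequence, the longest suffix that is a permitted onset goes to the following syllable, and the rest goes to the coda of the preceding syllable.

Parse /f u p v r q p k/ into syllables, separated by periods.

fup.vrqpk

Vowels present: u, q; each is a nucleus, giving 2 syllables.
/u…q/ gap (V1→V2): /pvr/ splits as /p/ + /vr/ (/vr/ is the longest suffix that is a licit onset).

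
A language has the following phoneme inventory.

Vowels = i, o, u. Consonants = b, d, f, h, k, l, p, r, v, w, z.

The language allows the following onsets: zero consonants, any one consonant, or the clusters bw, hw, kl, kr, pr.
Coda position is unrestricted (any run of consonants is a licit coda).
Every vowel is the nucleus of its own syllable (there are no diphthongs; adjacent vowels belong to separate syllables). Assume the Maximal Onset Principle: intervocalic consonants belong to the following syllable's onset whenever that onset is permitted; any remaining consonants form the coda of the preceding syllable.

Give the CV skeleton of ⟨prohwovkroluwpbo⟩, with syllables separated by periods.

CCV.CCVC.CCV.CVCC.CV

Nuclei (vowels): o, o, o, u, o → 5 syllables.
Between /o/ (V1) and /o/ (V2): /hw/ — entire cluster is a permitted onset → onset /hw/, coda ∅.
Between /o/ (V2) and /o/ (V3): /vkr/ — longest licit onset from the right is /kr/, leaving /v/ as coda.
Between /o/ (V3) and /u/ (V4): /l/ is a single consonant, so it becomes the next onset.
Between /u/ (V4) and /o/ (V5): /wpb/ splits as /wp/ + /b/ (/b/ is the longest suffix that is a licit onset).
So the parse is pro.hwov.kro.luwp.bo.
Mapping each syllable to C/V: /pro/ → CCV, /hwov/ → CCVC, /kro/ → CCV, /luwp/ → CVCC, /bo/ → CV.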